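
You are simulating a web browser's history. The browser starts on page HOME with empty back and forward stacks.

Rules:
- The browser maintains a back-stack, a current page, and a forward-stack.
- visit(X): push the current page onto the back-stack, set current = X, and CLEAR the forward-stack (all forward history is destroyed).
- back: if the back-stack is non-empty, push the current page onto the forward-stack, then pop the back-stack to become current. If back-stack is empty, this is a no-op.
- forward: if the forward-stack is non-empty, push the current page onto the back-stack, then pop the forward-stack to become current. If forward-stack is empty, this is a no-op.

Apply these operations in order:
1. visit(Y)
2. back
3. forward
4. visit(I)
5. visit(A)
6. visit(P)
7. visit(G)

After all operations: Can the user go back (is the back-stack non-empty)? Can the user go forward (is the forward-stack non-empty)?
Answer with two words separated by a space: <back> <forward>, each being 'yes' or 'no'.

After 1 (visit(Y)): cur=Y back=1 fwd=0
After 2 (back): cur=HOME back=0 fwd=1
After 3 (forward): cur=Y back=1 fwd=0
After 4 (visit(I)): cur=I back=2 fwd=0
After 5 (visit(A)): cur=A back=3 fwd=0
After 6 (visit(P)): cur=P back=4 fwd=0
After 7 (visit(G)): cur=G back=5 fwd=0

Answer: yes no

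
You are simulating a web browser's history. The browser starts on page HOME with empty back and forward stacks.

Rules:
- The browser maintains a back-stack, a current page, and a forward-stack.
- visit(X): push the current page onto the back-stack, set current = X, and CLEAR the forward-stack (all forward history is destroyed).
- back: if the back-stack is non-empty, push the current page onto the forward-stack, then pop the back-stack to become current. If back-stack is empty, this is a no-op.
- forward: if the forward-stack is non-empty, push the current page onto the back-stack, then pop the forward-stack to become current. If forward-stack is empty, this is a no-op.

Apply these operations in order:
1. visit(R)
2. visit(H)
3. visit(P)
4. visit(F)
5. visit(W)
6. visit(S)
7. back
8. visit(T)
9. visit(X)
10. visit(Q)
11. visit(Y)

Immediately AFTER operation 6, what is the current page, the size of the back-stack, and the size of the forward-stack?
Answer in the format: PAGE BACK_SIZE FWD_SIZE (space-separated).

After 1 (visit(R)): cur=R back=1 fwd=0
After 2 (visit(H)): cur=H back=2 fwd=0
After 3 (visit(P)): cur=P back=3 fwd=0
After 4 (visit(F)): cur=F back=4 fwd=0
After 5 (visit(W)): cur=W back=5 fwd=0
After 6 (visit(S)): cur=S back=6 fwd=0

S 6 0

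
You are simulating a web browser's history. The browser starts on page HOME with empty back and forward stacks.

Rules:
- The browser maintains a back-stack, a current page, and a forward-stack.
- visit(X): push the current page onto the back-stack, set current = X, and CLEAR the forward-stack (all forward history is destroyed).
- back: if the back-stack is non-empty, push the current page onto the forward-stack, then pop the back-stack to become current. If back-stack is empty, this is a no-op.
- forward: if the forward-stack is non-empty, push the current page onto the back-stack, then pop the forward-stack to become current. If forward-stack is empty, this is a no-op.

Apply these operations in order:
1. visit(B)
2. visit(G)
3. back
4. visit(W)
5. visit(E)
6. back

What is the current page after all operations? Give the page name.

Answer: W

Derivation:
After 1 (visit(B)): cur=B back=1 fwd=0
After 2 (visit(G)): cur=G back=2 fwd=0
After 3 (back): cur=B back=1 fwd=1
After 4 (visit(W)): cur=W back=2 fwd=0
After 5 (visit(E)): cur=E back=3 fwd=0
After 6 (back): cur=W back=2 fwd=1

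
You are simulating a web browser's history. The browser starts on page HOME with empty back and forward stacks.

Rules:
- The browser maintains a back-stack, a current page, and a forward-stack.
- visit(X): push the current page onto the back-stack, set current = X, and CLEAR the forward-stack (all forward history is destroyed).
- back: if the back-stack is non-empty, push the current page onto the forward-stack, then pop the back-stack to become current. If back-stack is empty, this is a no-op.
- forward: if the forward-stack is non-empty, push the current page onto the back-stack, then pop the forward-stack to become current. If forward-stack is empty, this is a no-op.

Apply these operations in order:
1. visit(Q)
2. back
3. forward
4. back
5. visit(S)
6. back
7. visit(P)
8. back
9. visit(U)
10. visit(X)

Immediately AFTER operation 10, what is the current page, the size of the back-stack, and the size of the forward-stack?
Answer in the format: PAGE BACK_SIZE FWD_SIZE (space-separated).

After 1 (visit(Q)): cur=Q back=1 fwd=0
After 2 (back): cur=HOME back=0 fwd=1
After 3 (forward): cur=Q back=1 fwd=0
After 4 (back): cur=HOME back=0 fwd=1
After 5 (visit(S)): cur=S back=1 fwd=0
After 6 (back): cur=HOME back=0 fwd=1
After 7 (visit(P)): cur=P back=1 fwd=0
After 8 (back): cur=HOME back=0 fwd=1
After 9 (visit(U)): cur=U back=1 fwd=0
After 10 (visit(X)): cur=X back=2 fwd=0

X 2 0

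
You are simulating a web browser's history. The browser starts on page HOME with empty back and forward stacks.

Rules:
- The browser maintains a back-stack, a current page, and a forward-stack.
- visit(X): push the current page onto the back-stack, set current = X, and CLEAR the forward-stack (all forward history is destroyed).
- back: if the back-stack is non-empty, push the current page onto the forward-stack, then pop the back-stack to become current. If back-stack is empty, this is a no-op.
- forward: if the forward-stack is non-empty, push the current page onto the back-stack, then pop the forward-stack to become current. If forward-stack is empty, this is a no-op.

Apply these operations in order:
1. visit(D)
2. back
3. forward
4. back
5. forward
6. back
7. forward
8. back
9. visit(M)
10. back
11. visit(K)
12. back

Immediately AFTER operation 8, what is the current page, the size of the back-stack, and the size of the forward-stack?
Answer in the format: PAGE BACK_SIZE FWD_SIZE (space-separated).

After 1 (visit(D)): cur=D back=1 fwd=0
After 2 (back): cur=HOME back=0 fwd=1
After 3 (forward): cur=D back=1 fwd=0
After 4 (back): cur=HOME back=0 fwd=1
After 5 (forward): cur=D back=1 fwd=0
After 6 (back): cur=HOME back=0 fwd=1
After 7 (forward): cur=D back=1 fwd=0
After 8 (back): cur=HOME back=0 fwd=1

HOME 0 1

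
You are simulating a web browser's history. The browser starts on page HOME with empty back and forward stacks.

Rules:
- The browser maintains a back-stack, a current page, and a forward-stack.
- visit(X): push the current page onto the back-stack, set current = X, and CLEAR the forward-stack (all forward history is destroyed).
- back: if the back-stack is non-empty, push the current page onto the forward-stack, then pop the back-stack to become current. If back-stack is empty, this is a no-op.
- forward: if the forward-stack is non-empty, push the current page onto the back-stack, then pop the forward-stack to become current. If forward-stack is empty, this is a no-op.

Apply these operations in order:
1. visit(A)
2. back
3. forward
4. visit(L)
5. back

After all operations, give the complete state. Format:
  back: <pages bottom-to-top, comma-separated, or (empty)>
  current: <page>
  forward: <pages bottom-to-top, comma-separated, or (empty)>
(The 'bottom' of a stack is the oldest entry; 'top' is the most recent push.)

After 1 (visit(A)): cur=A back=1 fwd=0
After 2 (back): cur=HOME back=0 fwd=1
After 3 (forward): cur=A back=1 fwd=0
After 4 (visit(L)): cur=L back=2 fwd=0
After 5 (back): cur=A back=1 fwd=1

Answer: back: HOME
current: A
forward: L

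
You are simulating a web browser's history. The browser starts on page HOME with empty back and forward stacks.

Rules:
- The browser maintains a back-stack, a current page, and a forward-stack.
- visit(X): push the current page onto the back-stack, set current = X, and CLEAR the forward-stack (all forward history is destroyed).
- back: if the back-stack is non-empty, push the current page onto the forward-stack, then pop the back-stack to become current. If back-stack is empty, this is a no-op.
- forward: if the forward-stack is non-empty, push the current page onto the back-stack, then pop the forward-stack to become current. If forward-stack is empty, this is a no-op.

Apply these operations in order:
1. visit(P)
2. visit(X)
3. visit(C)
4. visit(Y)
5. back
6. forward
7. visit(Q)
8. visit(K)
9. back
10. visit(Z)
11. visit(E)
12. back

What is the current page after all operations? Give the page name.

Answer: Z

Derivation:
After 1 (visit(P)): cur=P back=1 fwd=0
After 2 (visit(X)): cur=X back=2 fwd=0
After 3 (visit(C)): cur=C back=3 fwd=0
After 4 (visit(Y)): cur=Y back=4 fwd=0
After 5 (back): cur=C back=3 fwd=1
After 6 (forward): cur=Y back=4 fwd=0
After 7 (visit(Q)): cur=Q back=5 fwd=0
After 8 (visit(K)): cur=K back=6 fwd=0
After 9 (back): cur=Q back=5 fwd=1
After 10 (visit(Z)): cur=Z back=6 fwd=0
After 11 (visit(E)): cur=E back=7 fwd=0
After 12 (back): cur=Z back=6 fwd=1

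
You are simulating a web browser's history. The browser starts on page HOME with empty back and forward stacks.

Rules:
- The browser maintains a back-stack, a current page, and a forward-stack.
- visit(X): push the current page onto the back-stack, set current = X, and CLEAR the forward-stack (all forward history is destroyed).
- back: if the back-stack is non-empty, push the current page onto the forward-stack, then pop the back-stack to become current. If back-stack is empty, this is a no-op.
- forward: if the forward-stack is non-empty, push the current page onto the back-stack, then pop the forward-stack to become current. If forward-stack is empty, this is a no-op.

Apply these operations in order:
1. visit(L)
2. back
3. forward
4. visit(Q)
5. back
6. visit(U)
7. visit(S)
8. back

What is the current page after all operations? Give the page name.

Answer: U

Derivation:
After 1 (visit(L)): cur=L back=1 fwd=0
After 2 (back): cur=HOME back=0 fwd=1
After 3 (forward): cur=L back=1 fwd=0
After 4 (visit(Q)): cur=Q back=2 fwd=0
After 5 (back): cur=L back=1 fwd=1
After 6 (visit(U)): cur=U back=2 fwd=0
After 7 (visit(S)): cur=S back=3 fwd=0
After 8 (back): cur=U back=2 fwd=1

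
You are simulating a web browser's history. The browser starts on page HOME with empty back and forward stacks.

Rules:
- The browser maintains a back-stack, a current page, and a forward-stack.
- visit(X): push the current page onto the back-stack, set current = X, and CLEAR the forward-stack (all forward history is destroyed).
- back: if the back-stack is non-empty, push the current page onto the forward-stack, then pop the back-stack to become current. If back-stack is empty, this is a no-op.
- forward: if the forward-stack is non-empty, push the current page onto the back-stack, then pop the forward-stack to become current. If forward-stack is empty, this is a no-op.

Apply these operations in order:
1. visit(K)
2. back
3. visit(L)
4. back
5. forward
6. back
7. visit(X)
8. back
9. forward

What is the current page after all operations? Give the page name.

Answer: X

Derivation:
After 1 (visit(K)): cur=K back=1 fwd=0
After 2 (back): cur=HOME back=0 fwd=1
After 3 (visit(L)): cur=L back=1 fwd=0
After 4 (back): cur=HOME back=0 fwd=1
After 5 (forward): cur=L back=1 fwd=0
After 6 (back): cur=HOME back=0 fwd=1
After 7 (visit(X)): cur=X back=1 fwd=0
After 8 (back): cur=HOME back=0 fwd=1
After 9 (forward): cur=X back=1 fwd=0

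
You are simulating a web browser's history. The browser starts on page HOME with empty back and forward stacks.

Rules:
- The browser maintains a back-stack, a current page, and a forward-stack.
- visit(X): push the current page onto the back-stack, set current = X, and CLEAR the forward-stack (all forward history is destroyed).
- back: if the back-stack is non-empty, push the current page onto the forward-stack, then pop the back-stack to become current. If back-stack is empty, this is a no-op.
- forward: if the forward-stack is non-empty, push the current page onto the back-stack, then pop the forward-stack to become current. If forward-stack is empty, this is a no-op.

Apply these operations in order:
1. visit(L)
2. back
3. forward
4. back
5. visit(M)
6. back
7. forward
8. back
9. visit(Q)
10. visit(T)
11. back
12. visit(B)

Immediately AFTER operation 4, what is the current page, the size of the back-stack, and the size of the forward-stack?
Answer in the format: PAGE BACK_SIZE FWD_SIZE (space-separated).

After 1 (visit(L)): cur=L back=1 fwd=0
After 2 (back): cur=HOME back=0 fwd=1
After 3 (forward): cur=L back=1 fwd=0
After 4 (back): cur=HOME back=0 fwd=1

HOME 0 1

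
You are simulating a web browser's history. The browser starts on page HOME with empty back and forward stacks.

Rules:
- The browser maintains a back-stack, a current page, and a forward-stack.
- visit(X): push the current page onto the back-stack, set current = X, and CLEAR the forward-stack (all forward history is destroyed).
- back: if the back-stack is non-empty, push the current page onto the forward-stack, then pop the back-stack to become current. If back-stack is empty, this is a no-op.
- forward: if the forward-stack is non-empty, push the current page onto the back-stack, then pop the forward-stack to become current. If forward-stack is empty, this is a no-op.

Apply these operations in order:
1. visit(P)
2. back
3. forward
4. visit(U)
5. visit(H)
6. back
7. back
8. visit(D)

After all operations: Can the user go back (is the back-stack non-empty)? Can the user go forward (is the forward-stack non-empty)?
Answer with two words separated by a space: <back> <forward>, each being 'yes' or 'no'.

Answer: yes no

Derivation:
After 1 (visit(P)): cur=P back=1 fwd=0
After 2 (back): cur=HOME back=0 fwd=1
After 3 (forward): cur=P back=1 fwd=0
After 4 (visit(U)): cur=U back=2 fwd=0
After 5 (visit(H)): cur=H back=3 fwd=0
After 6 (back): cur=U back=2 fwd=1
After 7 (back): cur=P back=1 fwd=2
After 8 (visit(D)): cur=D back=2 fwd=0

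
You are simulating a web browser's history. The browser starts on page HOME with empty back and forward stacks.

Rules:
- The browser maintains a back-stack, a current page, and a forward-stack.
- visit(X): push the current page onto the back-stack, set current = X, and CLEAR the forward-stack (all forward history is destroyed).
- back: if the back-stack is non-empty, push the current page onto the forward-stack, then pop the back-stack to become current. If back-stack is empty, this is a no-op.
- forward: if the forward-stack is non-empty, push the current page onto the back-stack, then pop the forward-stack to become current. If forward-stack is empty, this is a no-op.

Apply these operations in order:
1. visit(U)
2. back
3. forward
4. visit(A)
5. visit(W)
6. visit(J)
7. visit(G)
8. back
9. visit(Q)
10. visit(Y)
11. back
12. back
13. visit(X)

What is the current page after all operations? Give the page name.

After 1 (visit(U)): cur=U back=1 fwd=0
After 2 (back): cur=HOME back=0 fwd=1
After 3 (forward): cur=U back=1 fwd=0
After 4 (visit(A)): cur=A back=2 fwd=0
After 5 (visit(W)): cur=W back=3 fwd=0
After 6 (visit(J)): cur=J back=4 fwd=0
After 7 (visit(G)): cur=G back=5 fwd=0
After 8 (back): cur=J back=4 fwd=1
After 9 (visit(Q)): cur=Q back=5 fwd=0
After 10 (visit(Y)): cur=Y back=6 fwd=0
After 11 (back): cur=Q back=5 fwd=1
After 12 (back): cur=J back=4 fwd=2
After 13 (visit(X)): cur=X back=5 fwd=0

Answer: X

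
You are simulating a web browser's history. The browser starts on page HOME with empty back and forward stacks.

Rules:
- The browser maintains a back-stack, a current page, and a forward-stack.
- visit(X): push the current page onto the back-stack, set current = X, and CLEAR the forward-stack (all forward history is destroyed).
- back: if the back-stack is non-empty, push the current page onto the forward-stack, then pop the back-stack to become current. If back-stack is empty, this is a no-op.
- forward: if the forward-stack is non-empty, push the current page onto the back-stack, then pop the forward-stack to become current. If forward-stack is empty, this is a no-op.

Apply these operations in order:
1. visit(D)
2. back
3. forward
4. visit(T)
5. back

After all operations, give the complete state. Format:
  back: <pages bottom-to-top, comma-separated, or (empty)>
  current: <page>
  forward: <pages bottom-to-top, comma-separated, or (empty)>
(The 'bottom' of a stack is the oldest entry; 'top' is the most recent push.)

Answer: back: HOME
current: D
forward: T

Derivation:
After 1 (visit(D)): cur=D back=1 fwd=0
After 2 (back): cur=HOME back=0 fwd=1
After 3 (forward): cur=D back=1 fwd=0
After 4 (visit(T)): cur=T back=2 fwd=0
After 5 (back): cur=D back=1 fwd=1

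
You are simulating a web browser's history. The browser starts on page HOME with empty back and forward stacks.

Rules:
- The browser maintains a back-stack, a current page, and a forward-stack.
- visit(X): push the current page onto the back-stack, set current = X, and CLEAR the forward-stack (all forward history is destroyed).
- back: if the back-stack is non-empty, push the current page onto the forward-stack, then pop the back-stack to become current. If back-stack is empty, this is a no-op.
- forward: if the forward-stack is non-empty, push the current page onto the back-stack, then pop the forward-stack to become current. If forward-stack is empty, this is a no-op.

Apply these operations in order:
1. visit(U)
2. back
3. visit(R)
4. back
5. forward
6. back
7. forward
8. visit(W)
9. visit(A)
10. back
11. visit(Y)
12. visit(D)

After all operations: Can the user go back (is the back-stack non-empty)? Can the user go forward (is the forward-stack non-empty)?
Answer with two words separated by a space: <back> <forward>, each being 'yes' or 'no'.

Answer: yes no

Derivation:
After 1 (visit(U)): cur=U back=1 fwd=0
After 2 (back): cur=HOME back=0 fwd=1
After 3 (visit(R)): cur=R back=1 fwd=0
After 4 (back): cur=HOME back=0 fwd=1
After 5 (forward): cur=R back=1 fwd=0
After 6 (back): cur=HOME back=0 fwd=1
After 7 (forward): cur=R back=1 fwd=0
After 8 (visit(W)): cur=W back=2 fwd=0
After 9 (visit(A)): cur=A back=3 fwd=0
After 10 (back): cur=W back=2 fwd=1
After 11 (visit(Y)): cur=Y back=3 fwd=0
After 12 (visit(D)): cur=D back=4 fwd=0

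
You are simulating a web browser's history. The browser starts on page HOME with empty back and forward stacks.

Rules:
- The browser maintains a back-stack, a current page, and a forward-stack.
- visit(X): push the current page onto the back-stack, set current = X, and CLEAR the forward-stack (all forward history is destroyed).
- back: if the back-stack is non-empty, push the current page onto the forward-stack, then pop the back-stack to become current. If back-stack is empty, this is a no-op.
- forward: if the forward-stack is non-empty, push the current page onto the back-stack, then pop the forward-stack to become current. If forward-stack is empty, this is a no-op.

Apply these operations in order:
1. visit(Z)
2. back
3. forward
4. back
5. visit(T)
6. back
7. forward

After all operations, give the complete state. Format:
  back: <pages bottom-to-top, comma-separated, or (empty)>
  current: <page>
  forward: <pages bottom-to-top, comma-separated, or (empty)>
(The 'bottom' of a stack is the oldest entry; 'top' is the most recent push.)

After 1 (visit(Z)): cur=Z back=1 fwd=0
After 2 (back): cur=HOME back=0 fwd=1
After 3 (forward): cur=Z back=1 fwd=0
After 4 (back): cur=HOME back=0 fwd=1
After 5 (visit(T)): cur=T back=1 fwd=0
After 6 (back): cur=HOME back=0 fwd=1
After 7 (forward): cur=T back=1 fwd=0

Answer: back: HOME
current: T
forward: (empty)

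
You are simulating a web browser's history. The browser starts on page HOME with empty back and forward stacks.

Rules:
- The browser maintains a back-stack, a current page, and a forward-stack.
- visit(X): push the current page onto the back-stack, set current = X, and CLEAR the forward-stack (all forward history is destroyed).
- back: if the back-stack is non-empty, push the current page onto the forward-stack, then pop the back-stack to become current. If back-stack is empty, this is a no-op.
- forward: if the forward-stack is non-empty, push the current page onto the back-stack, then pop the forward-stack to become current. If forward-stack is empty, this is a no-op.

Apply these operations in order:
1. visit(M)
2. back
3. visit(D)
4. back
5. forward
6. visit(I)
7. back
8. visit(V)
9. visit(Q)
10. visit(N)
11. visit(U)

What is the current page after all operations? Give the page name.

Answer: U

Derivation:
After 1 (visit(M)): cur=M back=1 fwd=0
After 2 (back): cur=HOME back=0 fwd=1
After 3 (visit(D)): cur=D back=1 fwd=0
After 4 (back): cur=HOME back=0 fwd=1
After 5 (forward): cur=D back=1 fwd=0
After 6 (visit(I)): cur=I back=2 fwd=0
After 7 (back): cur=D back=1 fwd=1
After 8 (visit(V)): cur=V back=2 fwd=0
After 9 (visit(Q)): cur=Q back=3 fwd=0
After 10 (visit(N)): cur=N back=4 fwd=0
After 11 (visit(U)): cur=U back=5 fwd=0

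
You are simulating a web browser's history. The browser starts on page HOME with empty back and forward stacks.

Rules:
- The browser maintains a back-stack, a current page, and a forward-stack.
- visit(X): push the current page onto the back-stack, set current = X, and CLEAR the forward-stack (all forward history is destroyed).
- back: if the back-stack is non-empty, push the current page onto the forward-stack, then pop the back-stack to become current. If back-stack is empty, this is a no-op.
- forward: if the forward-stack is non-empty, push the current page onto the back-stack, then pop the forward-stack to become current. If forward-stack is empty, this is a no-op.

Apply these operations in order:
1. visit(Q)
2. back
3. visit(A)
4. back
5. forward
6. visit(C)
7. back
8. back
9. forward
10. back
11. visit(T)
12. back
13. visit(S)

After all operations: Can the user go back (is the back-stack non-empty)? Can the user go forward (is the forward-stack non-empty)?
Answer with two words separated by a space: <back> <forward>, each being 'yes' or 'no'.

Answer: yes no

Derivation:
After 1 (visit(Q)): cur=Q back=1 fwd=0
After 2 (back): cur=HOME back=0 fwd=1
After 3 (visit(A)): cur=A back=1 fwd=0
After 4 (back): cur=HOME back=0 fwd=1
After 5 (forward): cur=A back=1 fwd=0
After 6 (visit(C)): cur=C back=2 fwd=0
After 7 (back): cur=A back=1 fwd=1
After 8 (back): cur=HOME back=0 fwd=2
After 9 (forward): cur=A back=1 fwd=1
After 10 (back): cur=HOME back=0 fwd=2
After 11 (visit(T)): cur=T back=1 fwd=0
After 12 (back): cur=HOME back=0 fwd=1
After 13 (visit(S)): cur=S back=1 fwd=0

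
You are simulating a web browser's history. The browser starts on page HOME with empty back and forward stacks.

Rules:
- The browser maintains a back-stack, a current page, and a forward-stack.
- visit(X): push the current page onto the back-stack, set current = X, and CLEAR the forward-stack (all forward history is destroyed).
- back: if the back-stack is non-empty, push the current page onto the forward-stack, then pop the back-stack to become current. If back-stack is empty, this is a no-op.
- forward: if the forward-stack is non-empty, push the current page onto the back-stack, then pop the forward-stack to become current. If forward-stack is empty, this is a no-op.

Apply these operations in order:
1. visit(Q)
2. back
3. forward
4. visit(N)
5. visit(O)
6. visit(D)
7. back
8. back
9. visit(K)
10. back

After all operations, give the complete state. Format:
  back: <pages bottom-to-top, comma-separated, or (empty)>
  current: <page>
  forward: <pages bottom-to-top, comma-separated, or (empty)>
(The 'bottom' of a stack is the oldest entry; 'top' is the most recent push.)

Answer: back: HOME,Q
current: N
forward: K

Derivation:
After 1 (visit(Q)): cur=Q back=1 fwd=0
After 2 (back): cur=HOME back=0 fwd=1
After 3 (forward): cur=Q back=1 fwd=0
After 4 (visit(N)): cur=N back=2 fwd=0
After 5 (visit(O)): cur=O back=3 fwd=0
After 6 (visit(D)): cur=D back=4 fwd=0
After 7 (back): cur=O back=3 fwd=1
After 8 (back): cur=N back=2 fwd=2
After 9 (visit(K)): cur=K back=3 fwd=0
After 10 (back): cur=N back=2 fwd=1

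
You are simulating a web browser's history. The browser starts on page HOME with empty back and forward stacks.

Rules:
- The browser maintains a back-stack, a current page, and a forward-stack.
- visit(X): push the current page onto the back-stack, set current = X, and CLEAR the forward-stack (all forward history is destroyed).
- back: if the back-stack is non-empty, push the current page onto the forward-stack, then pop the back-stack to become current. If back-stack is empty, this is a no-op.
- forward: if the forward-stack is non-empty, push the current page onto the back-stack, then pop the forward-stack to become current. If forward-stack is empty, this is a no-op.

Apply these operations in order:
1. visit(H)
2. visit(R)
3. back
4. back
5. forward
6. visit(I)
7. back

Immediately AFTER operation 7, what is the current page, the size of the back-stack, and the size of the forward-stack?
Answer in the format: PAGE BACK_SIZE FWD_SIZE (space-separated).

After 1 (visit(H)): cur=H back=1 fwd=0
After 2 (visit(R)): cur=R back=2 fwd=0
After 3 (back): cur=H back=1 fwd=1
After 4 (back): cur=HOME back=0 fwd=2
After 5 (forward): cur=H back=1 fwd=1
After 6 (visit(I)): cur=I back=2 fwd=0
After 7 (back): cur=H back=1 fwd=1

H 1 1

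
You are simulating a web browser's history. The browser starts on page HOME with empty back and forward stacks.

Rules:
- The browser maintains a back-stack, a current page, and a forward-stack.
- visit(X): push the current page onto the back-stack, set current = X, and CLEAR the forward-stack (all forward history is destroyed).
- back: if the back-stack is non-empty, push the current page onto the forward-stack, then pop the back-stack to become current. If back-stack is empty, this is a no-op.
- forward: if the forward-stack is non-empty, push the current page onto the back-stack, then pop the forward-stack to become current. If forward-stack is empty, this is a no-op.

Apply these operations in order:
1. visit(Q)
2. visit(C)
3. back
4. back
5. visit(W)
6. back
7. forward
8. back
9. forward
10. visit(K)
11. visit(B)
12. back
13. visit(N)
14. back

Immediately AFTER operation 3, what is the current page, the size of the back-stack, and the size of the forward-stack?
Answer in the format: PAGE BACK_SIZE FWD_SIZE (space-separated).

After 1 (visit(Q)): cur=Q back=1 fwd=0
After 2 (visit(C)): cur=C back=2 fwd=0
After 3 (back): cur=Q back=1 fwd=1

Q 1 1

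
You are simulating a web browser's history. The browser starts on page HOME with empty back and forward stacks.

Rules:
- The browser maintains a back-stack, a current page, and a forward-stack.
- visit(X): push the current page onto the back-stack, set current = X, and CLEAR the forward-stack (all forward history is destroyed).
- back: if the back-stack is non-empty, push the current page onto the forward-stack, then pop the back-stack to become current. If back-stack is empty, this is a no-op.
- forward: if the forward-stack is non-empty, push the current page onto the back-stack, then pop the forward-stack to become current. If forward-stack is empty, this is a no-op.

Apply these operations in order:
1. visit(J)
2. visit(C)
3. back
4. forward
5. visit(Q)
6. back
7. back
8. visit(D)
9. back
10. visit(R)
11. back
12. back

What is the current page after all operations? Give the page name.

After 1 (visit(J)): cur=J back=1 fwd=0
After 2 (visit(C)): cur=C back=2 fwd=0
After 3 (back): cur=J back=1 fwd=1
After 4 (forward): cur=C back=2 fwd=0
After 5 (visit(Q)): cur=Q back=3 fwd=0
After 6 (back): cur=C back=2 fwd=1
After 7 (back): cur=J back=1 fwd=2
After 8 (visit(D)): cur=D back=2 fwd=0
After 9 (back): cur=J back=1 fwd=1
After 10 (visit(R)): cur=R back=2 fwd=0
After 11 (back): cur=J back=1 fwd=1
After 12 (back): cur=HOME back=0 fwd=2

Answer: HOME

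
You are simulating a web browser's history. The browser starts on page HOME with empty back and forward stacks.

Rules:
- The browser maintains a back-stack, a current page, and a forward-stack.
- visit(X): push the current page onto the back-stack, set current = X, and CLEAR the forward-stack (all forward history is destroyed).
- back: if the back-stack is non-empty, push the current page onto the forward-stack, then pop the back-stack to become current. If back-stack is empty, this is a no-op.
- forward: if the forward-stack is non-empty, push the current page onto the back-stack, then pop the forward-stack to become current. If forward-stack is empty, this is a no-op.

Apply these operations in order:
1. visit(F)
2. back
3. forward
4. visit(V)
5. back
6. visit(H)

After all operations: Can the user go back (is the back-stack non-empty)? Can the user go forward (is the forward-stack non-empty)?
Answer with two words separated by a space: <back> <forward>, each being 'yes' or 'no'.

After 1 (visit(F)): cur=F back=1 fwd=0
After 2 (back): cur=HOME back=0 fwd=1
After 3 (forward): cur=F back=1 fwd=0
After 4 (visit(V)): cur=V back=2 fwd=0
After 5 (back): cur=F back=1 fwd=1
After 6 (visit(H)): cur=H back=2 fwd=0

Answer: yes no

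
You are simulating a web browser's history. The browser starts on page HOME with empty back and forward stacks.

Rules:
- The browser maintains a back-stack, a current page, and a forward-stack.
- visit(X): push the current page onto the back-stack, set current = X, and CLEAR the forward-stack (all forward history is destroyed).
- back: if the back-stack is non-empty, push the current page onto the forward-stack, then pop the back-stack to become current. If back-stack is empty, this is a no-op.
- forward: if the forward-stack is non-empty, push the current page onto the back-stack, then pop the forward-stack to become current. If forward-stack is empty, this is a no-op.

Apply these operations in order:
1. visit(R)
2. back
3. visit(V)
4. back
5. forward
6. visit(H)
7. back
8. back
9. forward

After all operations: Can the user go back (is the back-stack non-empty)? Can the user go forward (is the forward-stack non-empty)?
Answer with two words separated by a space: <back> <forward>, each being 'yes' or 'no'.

After 1 (visit(R)): cur=R back=1 fwd=0
After 2 (back): cur=HOME back=0 fwd=1
After 3 (visit(V)): cur=V back=1 fwd=0
After 4 (back): cur=HOME back=0 fwd=1
After 5 (forward): cur=V back=1 fwd=0
After 6 (visit(H)): cur=H back=2 fwd=0
After 7 (back): cur=V back=1 fwd=1
After 8 (back): cur=HOME back=0 fwd=2
After 9 (forward): cur=V back=1 fwd=1

Answer: yes yes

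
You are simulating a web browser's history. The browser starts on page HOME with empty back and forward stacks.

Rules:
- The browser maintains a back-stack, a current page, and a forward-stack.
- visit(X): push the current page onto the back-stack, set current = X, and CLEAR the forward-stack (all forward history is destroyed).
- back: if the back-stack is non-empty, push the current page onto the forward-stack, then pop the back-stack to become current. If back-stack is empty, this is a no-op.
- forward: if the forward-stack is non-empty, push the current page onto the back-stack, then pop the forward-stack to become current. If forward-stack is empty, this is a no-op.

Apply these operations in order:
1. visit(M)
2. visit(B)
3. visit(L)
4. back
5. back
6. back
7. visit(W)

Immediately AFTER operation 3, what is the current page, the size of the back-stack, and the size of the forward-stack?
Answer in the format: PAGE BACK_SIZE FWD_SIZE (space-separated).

After 1 (visit(M)): cur=M back=1 fwd=0
After 2 (visit(B)): cur=B back=2 fwd=0
After 3 (visit(L)): cur=L back=3 fwd=0

L 3 0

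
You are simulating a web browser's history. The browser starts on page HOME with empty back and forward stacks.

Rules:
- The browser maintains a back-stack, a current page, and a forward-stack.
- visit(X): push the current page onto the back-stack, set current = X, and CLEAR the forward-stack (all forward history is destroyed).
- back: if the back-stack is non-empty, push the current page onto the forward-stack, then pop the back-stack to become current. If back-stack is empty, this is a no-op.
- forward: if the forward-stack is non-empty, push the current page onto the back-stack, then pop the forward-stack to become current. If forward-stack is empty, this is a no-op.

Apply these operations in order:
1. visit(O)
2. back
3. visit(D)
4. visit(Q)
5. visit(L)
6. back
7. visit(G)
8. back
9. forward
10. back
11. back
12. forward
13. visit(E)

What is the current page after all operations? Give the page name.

After 1 (visit(O)): cur=O back=1 fwd=0
After 2 (back): cur=HOME back=0 fwd=1
After 3 (visit(D)): cur=D back=1 fwd=0
After 4 (visit(Q)): cur=Q back=2 fwd=0
After 5 (visit(L)): cur=L back=3 fwd=0
After 6 (back): cur=Q back=2 fwd=1
After 7 (visit(G)): cur=G back=3 fwd=0
After 8 (back): cur=Q back=2 fwd=1
After 9 (forward): cur=G back=3 fwd=0
After 10 (back): cur=Q back=2 fwd=1
After 11 (back): cur=D back=1 fwd=2
After 12 (forward): cur=Q back=2 fwd=1
After 13 (visit(E)): cur=E back=3 fwd=0

Answer: E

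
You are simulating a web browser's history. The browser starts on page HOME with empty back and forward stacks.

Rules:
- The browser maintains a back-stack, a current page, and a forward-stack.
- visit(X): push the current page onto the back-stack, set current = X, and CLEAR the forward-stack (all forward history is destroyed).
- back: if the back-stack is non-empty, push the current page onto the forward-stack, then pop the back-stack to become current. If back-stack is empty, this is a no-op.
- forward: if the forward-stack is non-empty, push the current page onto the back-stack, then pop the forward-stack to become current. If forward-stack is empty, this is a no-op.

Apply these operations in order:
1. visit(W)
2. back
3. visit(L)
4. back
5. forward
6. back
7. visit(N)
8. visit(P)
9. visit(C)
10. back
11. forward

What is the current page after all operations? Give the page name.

After 1 (visit(W)): cur=W back=1 fwd=0
After 2 (back): cur=HOME back=0 fwd=1
After 3 (visit(L)): cur=L back=1 fwd=0
After 4 (back): cur=HOME back=0 fwd=1
After 5 (forward): cur=L back=1 fwd=0
After 6 (back): cur=HOME back=0 fwd=1
After 7 (visit(N)): cur=N back=1 fwd=0
After 8 (visit(P)): cur=P back=2 fwd=0
After 9 (visit(C)): cur=C back=3 fwd=0
After 10 (back): cur=P back=2 fwd=1
After 11 (forward): cur=C back=3 fwd=0

Answer: C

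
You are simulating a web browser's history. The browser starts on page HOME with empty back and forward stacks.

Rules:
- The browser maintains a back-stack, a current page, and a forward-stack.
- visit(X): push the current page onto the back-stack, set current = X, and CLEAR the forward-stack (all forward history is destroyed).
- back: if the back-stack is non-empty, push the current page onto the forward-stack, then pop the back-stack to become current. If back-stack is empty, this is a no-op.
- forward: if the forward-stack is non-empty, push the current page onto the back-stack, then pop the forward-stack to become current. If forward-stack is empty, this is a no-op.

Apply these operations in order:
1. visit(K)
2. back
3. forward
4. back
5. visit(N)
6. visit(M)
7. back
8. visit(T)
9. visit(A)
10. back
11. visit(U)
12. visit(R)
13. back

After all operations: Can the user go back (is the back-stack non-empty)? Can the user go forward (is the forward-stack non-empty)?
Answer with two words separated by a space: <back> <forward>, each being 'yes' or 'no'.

After 1 (visit(K)): cur=K back=1 fwd=0
After 2 (back): cur=HOME back=0 fwd=1
After 3 (forward): cur=K back=1 fwd=0
After 4 (back): cur=HOME back=0 fwd=1
After 5 (visit(N)): cur=N back=1 fwd=0
After 6 (visit(M)): cur=M back=2 fwd=0
After 7 (back): cur=N back=1 fwd=1
After 8 (visit(T)): cur=T back=2 fwd=0
After 9 (visit(A)): cur=A back=3 fwd=0
After 10 (back): cur=T back=2 fwd=1
After 11 (visit(U)): cur=U back=3 fwd=0
After 12 (visit(R)): cur=R back=4 fwd=0
After 13 (back): cur=U back=3 fwd=1

Answer: yes yes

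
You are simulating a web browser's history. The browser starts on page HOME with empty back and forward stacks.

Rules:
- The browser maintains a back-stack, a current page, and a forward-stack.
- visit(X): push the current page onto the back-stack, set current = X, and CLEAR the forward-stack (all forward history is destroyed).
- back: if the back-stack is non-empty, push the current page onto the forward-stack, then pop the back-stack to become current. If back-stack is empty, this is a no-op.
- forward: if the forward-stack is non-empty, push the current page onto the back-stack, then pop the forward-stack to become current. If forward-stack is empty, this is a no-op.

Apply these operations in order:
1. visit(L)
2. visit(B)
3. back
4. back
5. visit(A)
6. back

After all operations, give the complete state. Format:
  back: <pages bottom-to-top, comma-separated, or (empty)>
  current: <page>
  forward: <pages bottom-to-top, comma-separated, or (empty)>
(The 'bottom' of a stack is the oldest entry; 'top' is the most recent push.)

After 1 (visit(L)): cur=L back=1 fwd=0
After 2 (visit(B)): cur=B back=2 fwd=0
After 3 (back): cur=L back=1 fwd=1
After 4 (back): cur=HOME back=0 fwd=2
After 5 (visit(A)): cur=A back=1 fwd=0
After 6 (back): cur=HOME back=0 fwd=1

Answer: back: (empty)
current: HOME
forward: A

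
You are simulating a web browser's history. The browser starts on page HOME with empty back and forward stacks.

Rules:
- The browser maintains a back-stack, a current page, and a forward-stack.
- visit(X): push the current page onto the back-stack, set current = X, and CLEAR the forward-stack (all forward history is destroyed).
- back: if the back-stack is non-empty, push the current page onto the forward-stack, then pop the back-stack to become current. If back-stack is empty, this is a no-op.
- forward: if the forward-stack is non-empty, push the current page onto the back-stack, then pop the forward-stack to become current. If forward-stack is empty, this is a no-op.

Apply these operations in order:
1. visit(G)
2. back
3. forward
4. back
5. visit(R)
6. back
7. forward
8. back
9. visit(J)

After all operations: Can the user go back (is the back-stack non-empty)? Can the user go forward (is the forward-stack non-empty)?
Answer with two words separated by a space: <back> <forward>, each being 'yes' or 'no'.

After 1 (visit(G)): cur=G back=1 fwd=0
After 2 (back): cur=HOME back=0 fwd=1
After 3 (forward): cur=G back=1 fwd=0
After 4 (back): cur=HOME back=0 fwd=1
After 5 (visit(R)): cur=R back=1 fwd=0
After 6 (back): cur=HOME back=0 fwd=1
After 7 (forward): cur=R back=1 fwd=0
After 8 (back): cur=HOME back=0 fwd=1
After 9 (visit(J)): cur=J back=1 fwd=0

Answer: yes no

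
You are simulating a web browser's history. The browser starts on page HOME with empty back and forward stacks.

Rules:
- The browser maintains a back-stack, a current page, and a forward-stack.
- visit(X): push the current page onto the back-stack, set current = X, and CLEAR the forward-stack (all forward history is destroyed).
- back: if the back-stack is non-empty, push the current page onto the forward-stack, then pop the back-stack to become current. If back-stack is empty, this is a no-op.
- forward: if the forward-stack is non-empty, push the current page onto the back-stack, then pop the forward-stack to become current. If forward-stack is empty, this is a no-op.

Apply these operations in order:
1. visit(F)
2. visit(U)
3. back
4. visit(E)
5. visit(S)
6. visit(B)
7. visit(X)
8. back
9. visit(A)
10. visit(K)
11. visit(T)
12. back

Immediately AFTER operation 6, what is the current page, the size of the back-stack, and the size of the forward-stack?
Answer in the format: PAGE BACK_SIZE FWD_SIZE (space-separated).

After 1 (visit(F)): cur=F back=1 fwd=0
After 2 (visit(U)): cur=U back=2 fwd=0
After 3 (back): cur=F back=1 fwd=1
After 4 (visit(E)): cur=E back=2 fwd=0
After 5 (visit(S)): cur=S back=3 fwd=0
After 6 (visit(B)): cur=B back=4 fwd=0

B 4 0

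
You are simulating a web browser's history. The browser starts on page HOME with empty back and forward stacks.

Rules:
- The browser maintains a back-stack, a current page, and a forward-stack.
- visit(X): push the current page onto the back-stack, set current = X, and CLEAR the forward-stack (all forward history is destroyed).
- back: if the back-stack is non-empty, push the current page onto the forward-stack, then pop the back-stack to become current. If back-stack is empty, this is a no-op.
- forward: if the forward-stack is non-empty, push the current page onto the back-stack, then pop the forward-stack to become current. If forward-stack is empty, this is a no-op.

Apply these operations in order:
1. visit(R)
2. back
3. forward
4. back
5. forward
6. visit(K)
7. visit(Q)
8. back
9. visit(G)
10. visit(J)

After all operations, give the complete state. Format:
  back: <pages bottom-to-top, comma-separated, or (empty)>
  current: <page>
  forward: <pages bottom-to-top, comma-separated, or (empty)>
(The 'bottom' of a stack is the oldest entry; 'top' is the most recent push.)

Answer: back: HOME,R,K,G
current: J
forward: (empty)

Derivation:
After 1 (visit(R)): cur=R back=1 fwd=0
After 2 (back): cur=HOME back=0 fwd=1
After 3 (forward): cur=R back=1 fwd=0
After 4 (back): cur=HOME back=0 fwd=1
After 5 (forward): cur=R back=1 fwd=0
After 6 (visit(K)): cur=K back=2 fwd=0
After 7 (visit(Q)): cur=Q back=3 fwd=0
After 8 (back): cur=K back=2 fwd=1
After 9 (visit(G)): cur=G back=3 fwd=0
After 10 (visit(J)): cur=J back=4 fwd=0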